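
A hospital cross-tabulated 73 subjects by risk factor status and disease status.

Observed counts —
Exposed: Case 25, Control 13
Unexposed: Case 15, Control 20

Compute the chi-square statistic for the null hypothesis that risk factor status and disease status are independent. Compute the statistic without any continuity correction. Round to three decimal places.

Row totals: 38, 35. Column totals: 40, 33. Grand total N = 73.
Expected counts (row total × column total / N):
  Exposed, Case: 38×40/73 = 20.8219
  Exposed, Control: 38×33/73 = 17.1781
  Unexposed, Case: 35×40/73 = 19.1781
  Unexposed, Control: 35×33/73 = 15.8219
Contributions (O − E)²/E:
  (25 − 20.8219)²/20.8219 = 0.8384
  (13 − 17.1781)²/17.1781 = 1.0162
  (15 − 19.1781)²/19.1781 = 0.9102
  (20 − 15.8219)²/15.8219 = 1.1033
χ² = 0.8384 + 1.0162 + 0.9102 + 1.1033 = 3.868

3.868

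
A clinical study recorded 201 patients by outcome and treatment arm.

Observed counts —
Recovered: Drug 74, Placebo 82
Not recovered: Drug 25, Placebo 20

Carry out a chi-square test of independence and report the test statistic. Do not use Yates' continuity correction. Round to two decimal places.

0.92

Row totals: 156, 45. Column totals: 99, 102. Grand total N = 201.
Expected counts (row total × column total / N):
  Recovered, Drug: 156×99/201 = 76.836
  Recovered, Placebo: 156×102/201 = 79.164
  Not recovered, Drug: 45×99/201 = 22.164
  Not recovered, Placebo: 45×102/201 = 22.836
Contributions (O − E)²/E:
  (74 − 76.836)²/76.836 = 0.1047
  (82 − 79.164)²/79.164 = 0.1016
  (25 − 22.164)²/22.164 = 0.3629
  (20 − 22.836)²/22.836 = 0.3522
χ² = 0.1047 + 0.1016 + 0.3629 + 0.3522 = 0.92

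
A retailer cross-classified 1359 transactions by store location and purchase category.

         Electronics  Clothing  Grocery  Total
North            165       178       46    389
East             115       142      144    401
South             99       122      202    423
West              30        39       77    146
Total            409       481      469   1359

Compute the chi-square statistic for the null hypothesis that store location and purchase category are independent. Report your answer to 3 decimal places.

144.443

Grand total N = 1359.
Expected counts (row total × column total / N):
  North, Electronics: 389×409/1359 = 117.0721
  North, Clothing: 389×481/1359 = 137.6814
  North, Grocery: 389×469/1359 = 134.2465
  East, Electronics: 401×409/1359 = 120.6836
  East, Clothing: 401×481/1359 = 141.9286
  East, Grocery: 401×469/1359 = 138.3878
  South, Electronics: 423×409/1359 = 127.3046
  South, Clothing: 423×481/1359 = 149.7152
  South, Grocery: 423×469/1359 = 145.9801
  West, Electronics: 146×409/1359 = 43.9397
  West, Clothing: 146×481/1359 = 51.6748
  West, Grocery: 146×469/1359 = 50.3856
Contributions (O − E)²/E:
  (165 − 117.0721)²/117.0721 = 19.6211
  (178 − 137.6814)²/137.6814 = 11.8069
  (46 − 134.2465)²/134.2465 = 58.0085
  (115 − 120.6836)²/120.6836 = 0.2677
  (142 − 141.9286)²/141.9286 = 0.0000
  (144 − 138.3878)²/138.3878 = 0.2276
  (99 − 127.3046)²/127.3046 = 6.2932
  (122 − 149.7152)²/149.7152 = 5.1306
  (202 − 145.9801)²/145.9801 = 21.4977
  (30 − 43.9397)²/43.9397 = 4.4223
  (39 − 51.6748)²/51.6748 = 3.1089
  (77 − 50.3856)²/50.3856 = 14.0581
χ² = 19.6211 + 11.8069 + 58.0085 + 0.2677 + 0.0000 + 0.2276 + 6.2932 + 5.1306 + 21.4977 + 4.4223 + 3.1089 + 14.0581 = 144.443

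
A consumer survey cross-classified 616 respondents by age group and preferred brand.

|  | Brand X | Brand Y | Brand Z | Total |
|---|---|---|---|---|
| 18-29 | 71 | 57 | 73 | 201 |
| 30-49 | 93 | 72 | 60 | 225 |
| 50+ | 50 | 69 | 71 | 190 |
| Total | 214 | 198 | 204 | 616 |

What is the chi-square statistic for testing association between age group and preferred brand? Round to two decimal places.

13.13

Grand total N = 616.
Expected counts (row total × column total / N):
  18-29, Brand X: 201×214/616 = 69.828
  18-29, Brand Y: 201×198/616 = 64.607
  18-29, Brand Z: 201×204/616 = 66.565
  30-49, Brand X: 225×214/616 = 78.166
  30-49, Brand Y: 225×198/616 = 72.321
  30-49, Brand Z: 225×204/616 = 74.513
  50+, Brand X: 190×214/616 = 66.006
  50+, Brand Y: 190×198/616 = 61.071
  50+, Brand Z: 190×204/616 = 62.922
Contributions (O − E)²/E:
  (71 − 69.828)²/69.828 = 0.0197
  (57 − 64.607)²/64.607 = 0.8957
  (73 − 66.565)²/66.565 = 0.6221
  (93 − 78.166)²/78.166 = 2.8151
  (72 − 72.321)²/72.321 = 0.0014
  (60 − 74.513)²/74.513 = 2.8267
  (50 − 66.006)²/66.006 = 3.8813
  (69 − 61.071)²/61.071 = 1.0294
  (71 − 62.922)²/62.922 = 1.0371
χ² = 0.0197 + 0.8957 + 0.6221 + 2.8151 + 0.0014 + 2.8267 + 3.8813 + 1.0294 + 1.0371 = 13.13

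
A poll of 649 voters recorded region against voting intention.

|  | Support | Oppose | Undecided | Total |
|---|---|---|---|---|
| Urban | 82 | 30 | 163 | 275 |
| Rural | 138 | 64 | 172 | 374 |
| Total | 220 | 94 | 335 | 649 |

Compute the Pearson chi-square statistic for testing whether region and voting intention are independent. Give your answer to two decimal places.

11.97

Grand total N = 649.
Expected counts (row total × column total / N):
  Urban, Support: 275×220/649 = 93.220
  Urban, Oppose: 275×94/649 = 39.831
  Urban, Undecided: 275×335/649 = 141.949
  Rural, Support: 374×220/649 = 126.780
  Rural, Oppose: 374×94/649 = 54.169
  Rural, Undecided: 374×335/649 = 193.051
Contributions (O − E)²/E:
  (82 − 93.220)²/93.220 = 1.3504
  (30 − 39.831)²/39.831 = 2.4265
  (163 − 141.949)²/141.949 = 3.1219
  (138 − 126.780)²/126.780 = 0.9930
  (64 − 54.169)²/54.169 = 1.7842
  (172 − 193.051)²/193.051 = 2.2955
χ² = 1.3504 + 2.4265 + 3.1219 + 0.9930 + 1.7842 + 2.2955 = 11.97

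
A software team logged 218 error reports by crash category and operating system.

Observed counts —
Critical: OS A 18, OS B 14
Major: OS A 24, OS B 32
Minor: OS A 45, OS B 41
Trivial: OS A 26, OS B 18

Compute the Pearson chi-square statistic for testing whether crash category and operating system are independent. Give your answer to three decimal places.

2.994

Row totals: 32, 56, 86, 44. Column totals: 113, 105. Grand total N = 218.
Expected counts (row total × column total / N):
  Critical, OS A: 32×113/218 = 16.5872
  Critical, OS B: 32×105/218 = 15.4128
  Major, OS A: 56×113/218 = 29.0275
  Major, OS B: 56×105/218 = 26.9725
  Minor, OS A: 86×113/218 = 44.5780
  Minor, OS B: 86×105/218 = 41.4220
  Trivial, OS A: 44×113/218 = 22.8073
  Trivial, OS B: 44×105/218 = 21.1927
Contributions (O − E)²/E:
  (18 − 16.5872)²/16.5872 = 0.1203
  (14 − 15.4128)²/15.4128 = 0.1295
  (24 − 29.0275)²/29.0275 = 0.8708
  (32 − 26.9725)²/26.9725 = 0.9371
  (45 − 44.5780)²/44.5780 = 0.0040
  (41 − 41.4220)²/41.4220 = 0.0043
  (26 − 22.8073)²/22.8073 = 0.4469
  (18 − 21.1927)²/21.1927 = 0.4810
χ² = 0.1203 + 0.1295 + 0.8708 + 0.9371 + 0.0040 + 0.0043 + 0.4469 + 0.4810 = 2.994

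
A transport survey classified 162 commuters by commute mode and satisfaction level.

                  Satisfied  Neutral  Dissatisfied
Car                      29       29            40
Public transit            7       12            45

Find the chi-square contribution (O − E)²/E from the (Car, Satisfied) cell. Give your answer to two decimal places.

Row total (Car) = 98; column total (Satisfied) = 36; N = 162.
Expected count E = 98 × 36 / 162 = 21.7778.
Contribution = (O − E)²/E = (29 − 21.7778)² / 21.7778 = 2.40.

2.40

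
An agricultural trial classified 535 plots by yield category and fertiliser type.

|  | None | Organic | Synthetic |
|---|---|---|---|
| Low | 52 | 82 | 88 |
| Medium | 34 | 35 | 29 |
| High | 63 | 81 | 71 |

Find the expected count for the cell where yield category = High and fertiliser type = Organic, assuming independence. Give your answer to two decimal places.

79.57

Row total (High) = 215; column total (Organic) = 198; grand total N = 535.
Expected count = (row total × column total) / N = 215 × 198 / 535 = 79.57.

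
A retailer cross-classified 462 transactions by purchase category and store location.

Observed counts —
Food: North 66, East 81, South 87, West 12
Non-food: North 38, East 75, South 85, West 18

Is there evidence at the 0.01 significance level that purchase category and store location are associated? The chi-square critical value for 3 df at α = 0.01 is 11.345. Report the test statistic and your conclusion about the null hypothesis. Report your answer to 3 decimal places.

7.074; fail to reject H₀

Row totals: 246, 216. Column totals: 104, 156, 172, 30. Grand total N = 462.
Expected counts (row total × column total / N):
  Food, North: 246×104/462 = 55.3766
  Food, East: 246×156/462 = 83.0649
  Food, South: 246×172/462 = 91.5844
  Food, West: 246×30/462 = 15.9740
  Non-food, North: 216×104/462 = 48.6234
  Non-food, East: 216×156/462 = 72.9351
  Non-food, South: 216×172/462 = 80.4156
  Non-food, West: 216×30/462 = 14.0260
Contributions (O − E)²/E:
  (66 − 55.3766)²/55.3766 = 2.0380
  (81 − 83.0649)²/83.0649 = 0.0513
  (87 − 91.5844)²/91.5844 = 0.2295
  (12 − 15.9740)²/15.9740 = 0.9886
  (38 − 48.6234)²/48.6234 = 2.3210
  (75 − 72.9351)²/72.9351 = 0.0585
  (85 − 80.4156)²/80.4156 = 0.2614
  (18 − 14.0260)²/14.0260 = 1.1260
χ² = 2.0380 + 0.0513 + 0.2295 + 0.9886 + 2.3210 + 0.0585 + 0.2614 + 1.1260 = 7.074
df = (2−1)(4−1) = 3. Since 7.074 < 11.345, fail to reject the null hypothesis of independence at α = 0.01.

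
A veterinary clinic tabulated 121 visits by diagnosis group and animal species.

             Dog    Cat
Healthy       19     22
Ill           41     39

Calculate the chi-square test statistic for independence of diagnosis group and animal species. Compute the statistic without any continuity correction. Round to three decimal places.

0.261

Row totals: 41, 80. Column totals: 60, 61. Grand total N = 121.
Expected counts (row total × column total / N):
  Healthy, Dog: 41×60/121 = 20.3306
  Healthy, Cat: 41×61/121 = 20.6694
  Ill, Dog: 80×60/121 = 39.6694
  Ill, Cat: 80×61/121 = 40.3306
Contributions (O − E)²/E:
  (19 − 20.3306)²/20.3306 = 0.0871
  (22 − 20.6694)²/20.6694 = 0.0857
  (41 − 39.6694)²/39.6694 = 0.0446
  (39 − 40.3306)²/40.3306 = 0.0439
χ² = 0.0871 + 0.0857 + 0.0446 + 0.0439 = 0.261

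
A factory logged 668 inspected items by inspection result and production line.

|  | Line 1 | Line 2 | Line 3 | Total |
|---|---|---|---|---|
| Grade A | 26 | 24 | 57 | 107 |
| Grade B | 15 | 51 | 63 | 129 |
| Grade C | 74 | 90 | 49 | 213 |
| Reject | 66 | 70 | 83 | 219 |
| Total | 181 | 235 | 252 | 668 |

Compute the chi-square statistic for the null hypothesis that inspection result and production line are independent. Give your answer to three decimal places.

49.670

Grand total N = 668.
Expected counts (row total × column total / N):
  Grade A, Line 1: 107×181/668 = 28.9925
  Grade A, Line 2: 107×235/668 = 37.6422
  Grade A, Line 3: 107×252/668 = 40.3653
  Grade B, Line 1: 129×181/668 = 34.9536
  Grade B, Line 2: 129×235/668 = 45.3817
  Grade B, Line 3: 129×252/668 = 48.6647
  Grade C, Line 1: 213×181/668 = 57.7141
  Grade C, Line 2: 213×235/668 = 74.9326
  Grade C, Line 3: 213×252/668 = 80.3533
  Reject, Line 1: 219×181/668 = 59.3398
  Reject, Line 2: 219×235/668 = 77.0434
  Reject, Line 3: 219×252/668 = 82.6168
Contributions (O − E)²/E:
  (26 − 28.9925)²/28.9925 = 0.3089
  (24 − 37.6422)²/37.6422 = 4.9442
  (57 − 40.3653)²/40.3653 = 6.8552
  (15 − 34.9536)²/34.9536 = 11.3907
  (51 − 45.3817)²/45.3817 = 0.6956
  (63 − 48.6647)²/48.6647 = 4.2228
  (74 − 57.7141)²/57.7141 = 4.5956
  (90 − 74.9326)²/74.9326 = 3.0297
  (49 − 80.3533)²/80.3533 = 12.2338
  (66 − 59.3398)²/59.3398 = 0.7475
  (70 − 77.0434)²/77.0434 = 0.6439
  (83 − 82.6168)²/82.6168 = 0.0018
χ² = 0.3089 + 4.9442 + 6.8552 + 11.3907 + 0.6956 + 4.2228 + 4.5956 + 3.0297 + 12.2338 + 0.7475 + 0.6439 + 0.0018 = 49.670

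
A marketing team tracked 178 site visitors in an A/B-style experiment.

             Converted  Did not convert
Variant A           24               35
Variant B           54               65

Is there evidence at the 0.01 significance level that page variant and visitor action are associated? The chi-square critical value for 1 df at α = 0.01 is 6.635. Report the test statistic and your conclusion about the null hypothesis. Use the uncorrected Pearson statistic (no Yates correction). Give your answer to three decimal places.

Row totals: 59, 119. Column totals: 78, 100. Grand total N = 178.
Expected counts (row total × column total / N):
  Variant A, Converted: 59×78/178 = 25.8539
  Variant A, Did not convert: 59×100/178 = 33.1461
  Variant B, Converted: 119×78/178 = 52.1461
  Variant B, Did not convert: 119×100/178 = 66.8539
Contributions (O − E)²/E:
  (24 − 25.8539)²/25.8539 = 0.1329
  (35 − 33.1461)²/33.1461 = 0.1037
  (54 − 52.1461)²/52.1461 = 0.0659
  (65 − 66.8539)²/66.8539 = 0.0514
χ² = 0.1329 + 0.1037 + 0.0659 + 0.0514 = 0.354
df = (2−1)(2−1) = 1. Since 0.354 < 6.635, fail to reject the null hypothesis of independence at α = 0.01.

0.354; fail to reject H₀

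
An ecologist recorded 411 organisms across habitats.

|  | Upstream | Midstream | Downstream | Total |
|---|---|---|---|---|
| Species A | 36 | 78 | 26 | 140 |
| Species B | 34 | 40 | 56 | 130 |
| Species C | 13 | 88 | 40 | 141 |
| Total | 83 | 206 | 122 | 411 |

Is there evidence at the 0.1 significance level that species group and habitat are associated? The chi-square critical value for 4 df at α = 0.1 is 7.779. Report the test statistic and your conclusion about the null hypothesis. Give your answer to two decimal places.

Grand total N = 411.
Expected counts (row total × column total / N):
  Species A, Upstream: 140×83/411 = 28.2725
  Species A, Midstream: 140×206/411 = 70.1703
  Species A, Downstream: 140×122/411 = 41.5572
  Species B, Upstream: 130×83/411 = 26.2530
  Species B, Midstream: 130×206/411 = 65.1582
  Species B, Downstream: 130×122/411 = 38.5888
  Species C, Upstream: 141×83/411 = 28.4745
  Species C, Midstream: 141×206/411 = 70.6715
  Species C, Downstream: 141×122/411 = 41.8540
Contributions (O − E)²/E:
  (36 − 28.2725)²/28.2725 = 2.1121
  (78 − 70.1703)²/70.1703 = 0.8736
  (26 − 41.5572)²/41.5572 = 5.8239
  (34 − 26.2530)²/26.2530 = 2.2861
  (40 − 65.1582)²/65.1582 = 9.7138
  (56 − 38.5888)²/38.5888 = 7.8559
  (13 − 28.4745)²/28.4745 = 8.4096
  (88 − 70.6715)²/70.6715 = 4.2489
  (40 − 41.8540)²/41.8540 = 0.0821
χ² = 2.1121 + 0.8736 + 5.8239 + 2.2861 + 9.7138 + 7.8559 + 8.4096 + 4.2489 + 0.0821 = 41.41
df = (3−1)(3−1) = 4. Since 41.41 > 7.779, reject the null hypothesis of independence at α = 0.1.

41.41; reject H₀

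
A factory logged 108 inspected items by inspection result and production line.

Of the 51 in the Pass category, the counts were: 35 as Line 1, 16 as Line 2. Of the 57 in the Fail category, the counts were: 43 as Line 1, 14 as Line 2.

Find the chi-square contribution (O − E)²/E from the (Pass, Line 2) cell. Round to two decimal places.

Row total (Pass) = 51; column total (Line 2) = 30; N = 108.
Expected count E = 51 × 30 / 108 = 14.167.
Contribution = (O − E)²/E = (16 − 14.167)² / 14.167 = 0.24.

0.24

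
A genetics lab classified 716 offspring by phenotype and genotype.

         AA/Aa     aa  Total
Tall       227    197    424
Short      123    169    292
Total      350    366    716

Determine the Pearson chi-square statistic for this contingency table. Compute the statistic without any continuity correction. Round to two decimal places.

9.02

Grand total N = 716.
Expected counts (row total × column total / N):
  Tall, AA/Aa: 424×350/716 = 207.263
  Tall, aa: 424×366/716 = 216.737
  Short, AA/Aa: 292×350/716 = 142.737
  Short, aa: 292×366/716 = 149.263
Contributions (O − E)²/E:
  (227 − 207.263)²/207.263 = 1.8795
  (197 − 216.737)²/216.737 = 1.7973
  (123 − 142.737)²/142.737 = 2.7291
  (169 − 149.263)²/149.263 = 2.6098
χ² = 1.8795 + 1.7973 + 2.7291 + 2.6098 = 9.02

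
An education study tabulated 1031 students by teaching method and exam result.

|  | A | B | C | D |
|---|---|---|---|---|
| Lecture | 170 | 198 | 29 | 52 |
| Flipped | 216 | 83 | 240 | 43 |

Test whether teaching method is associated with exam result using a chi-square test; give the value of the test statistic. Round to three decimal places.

205.161

Row totals: 449, 582. Column totals: 386, 281, 269, 95. Grand total N = 1031.
Expected counts (row total × column total / N):
  Lecture, A: 449×386/1031 = 168.1028
  Lecture, B: 449×281/1031 = 122.3754
  Lecture, C: 449×269/1031 = 117.1494
  Lecture, D: 449×95/1031 = 41.3725
  Flipped, A: 582×386/1031 = 217.8972
  Flipped, B: 582×281/1031 = 158.6246
  Flipped, C: 582×269/1031 = 151.8506
  Flipped, D: 582×95/1031 = 53.6275
Contributions (O − E)²/E:
  (170 − 168.1028)²/168.1028 = 0.0214
  (198 − 122.3754)²/122.3754 = 46.7339
  (29 − 117.1494)²/117.1494 = 66.3283
  (52 − 41.3725)²/41.3725 = 2.7299
  (216 − 217.8972)²/217.8972 = 0.0165
  (83 − 158.6246)²/158.6246 = 36.0542
  (240 − 151.8506)²/151.8506 = 51.1708
  (43 − 53.6275)²/53.6275 = 2.1061
χ² = 0.0214 + 46.7339 + 66.3283 + 2.7299 + 0.0165 + 36.0542 + 51.1708 + 2.1061 = 205.161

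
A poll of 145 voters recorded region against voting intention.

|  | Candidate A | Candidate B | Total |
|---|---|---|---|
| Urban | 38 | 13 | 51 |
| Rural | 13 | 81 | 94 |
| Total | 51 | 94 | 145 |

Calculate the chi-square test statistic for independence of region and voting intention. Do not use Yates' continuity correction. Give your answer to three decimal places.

53.390

Grand total N = 145.
Expected counts (row total × column total / N):
  Urban, Candidate A: 51×51/145 = 17.9379
  Urban, Candidate B: 51×94/145 = 33.0621
  Rural, Candidate A: 94×51/145 = 33.0621
  Rural, Candidate B: 94×94/145 = 60.9379
Contributions (O − E)²/E:
  (38 − 17.9379)²/17.9379 = 22.4378
  (13 − 33.0621)²/33.0621 = 12.1737
  (13 − 33.0621)²/33.0621 = 12.1737
  (81 − 60.9379)²/60.9379 = 6.6049
χ² = 22.4378 + 12.1737 + 12.1737 + 6.6049 = 53.390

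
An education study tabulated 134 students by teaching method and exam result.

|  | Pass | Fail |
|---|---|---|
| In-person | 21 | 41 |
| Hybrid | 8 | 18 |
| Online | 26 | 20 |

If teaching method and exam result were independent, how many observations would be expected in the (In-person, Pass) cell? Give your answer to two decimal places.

Row total (In-person) = 62; column total (Pass) = 55; grand total N = 134.
Expected count = (row total × column total) / N = 62 × 55 / 134 = 25.45.

25.45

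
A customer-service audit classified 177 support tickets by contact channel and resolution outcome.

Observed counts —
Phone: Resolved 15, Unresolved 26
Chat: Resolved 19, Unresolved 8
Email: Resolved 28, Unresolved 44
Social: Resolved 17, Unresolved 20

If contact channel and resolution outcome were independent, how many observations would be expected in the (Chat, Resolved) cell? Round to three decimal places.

12.051

Row total (Chat) = 27; column total (Resolved) = 79; grand total N = 177.
Expected count = (row total × column total) / N = 27 × 79 / 177 = 12.051.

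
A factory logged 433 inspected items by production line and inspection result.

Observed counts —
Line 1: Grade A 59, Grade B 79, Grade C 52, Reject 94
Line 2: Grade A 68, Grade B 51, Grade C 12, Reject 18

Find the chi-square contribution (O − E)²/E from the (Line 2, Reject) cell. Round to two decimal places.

10.95

Row total (Line 2) = 149; column total (Reject) = 112; N = 433.
Expected count E = 149 × 112 / 433 = 38.540.
Contribution = (O − E)²/E = (18 − 38.540)² / 38.540 = 10.95.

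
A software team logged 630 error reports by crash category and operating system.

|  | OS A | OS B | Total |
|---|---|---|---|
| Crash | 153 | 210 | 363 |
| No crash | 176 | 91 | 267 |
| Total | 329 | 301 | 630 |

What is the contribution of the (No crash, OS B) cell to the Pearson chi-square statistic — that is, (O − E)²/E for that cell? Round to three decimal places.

Row total (No crash) = 267; column total (OS B) = 301; N = 630.
Expected count E = 267 × 301 / 630 = 127.5667.
Contribution = (O − E)²/E = (91 − 127.5667)² / 127.5667 = 10.482.

10.482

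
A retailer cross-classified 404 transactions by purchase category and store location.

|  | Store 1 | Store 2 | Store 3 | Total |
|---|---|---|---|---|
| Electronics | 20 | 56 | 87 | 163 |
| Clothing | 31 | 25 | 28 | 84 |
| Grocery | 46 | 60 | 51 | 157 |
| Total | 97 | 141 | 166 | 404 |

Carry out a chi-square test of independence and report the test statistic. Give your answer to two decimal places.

Grand total N = 404.
Expected counts (row total × column total / N):
  Electronics, Store 1: 163×97/404 = 39.136
  Electronics, Store 2: 163×141/404 = 56.889
  Electronics, Store 3: 163×166/404 = 66.975
  Clothing, Store 1: 84×97/404 = 20.168
  Clothing, Store 2: 84×141/404 = 29.317
  Clothing, Store 3: 84×166/404 = 34.515
  Grocery, Store 1: 157×97/404 = 37.696
  Grocery, Store 2: 157×141/404 = 54.795
  Grocery, Store 3: 157×166/404 = 64.510
Contributions (O − E)²/E:
  (20 − 39.136)²/39.136 = 9.3568
  (56 − 56.889)²/56.889 = 0.0139
  (87 − 66.975)²/66.975 = 5.9873
  (31 − 20.168)²/20.168 = 5.8177
  (25 − 29.317)²/29.317 = 0.6357
  (28 − 34.515)²/34.515 = 1.2298
  (46 − 37.696)²/37.696 = 1.8293
  (60 − 54.795)²/54.795 = 0.4944
  (51 − 64.510)²/64.510 = 2.8293
χ² = 9.3568 + 0.0139 + 5.9873 + 5.8177 + 0.6357 + 1.2298 + 1.8293 + 0.4944 + 2.8293 = 28.19

28.19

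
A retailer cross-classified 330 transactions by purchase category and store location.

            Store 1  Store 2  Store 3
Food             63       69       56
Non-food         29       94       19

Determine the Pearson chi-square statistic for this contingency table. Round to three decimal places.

28.800

Row totals: 188, 142. Column totals: 92, 163, 75. Grand total N = 330.
Expected counts (row total × column total / N):
  Food, Store 1: 188×92/330 = 52.4121
  Food, Store 2: 188×163/330 = 92.8606
  Food, Store 3: 188×75/330 = 42.7273
  Non-food, Store 1: 142×92/330 = 39.5879
  Non-food, Store 2: 142×163/330 = 70.1394
  Non-food, Store 3: 142×75/330 = 32.2727
Contributions (O − E)²/E:
  (63 − 52.4121)²/52.4121 = 2.1389
  (69 − 92.8606)²/92.8606 = 6.1310
  (56 − 42.7273)²/42.7273 = 4.1230
  (29 − 39.5879)²/39.5879 = 2.8318
  (94 − 70.1394)²/70.1394 = 8.1171
  (19 − 32.2727)²/32.2727 = 5.4586
χ² = 2.1389 + 6.1310 + 4.1230 + 2.8318 + 8.1171 + 5.4586 = 28.800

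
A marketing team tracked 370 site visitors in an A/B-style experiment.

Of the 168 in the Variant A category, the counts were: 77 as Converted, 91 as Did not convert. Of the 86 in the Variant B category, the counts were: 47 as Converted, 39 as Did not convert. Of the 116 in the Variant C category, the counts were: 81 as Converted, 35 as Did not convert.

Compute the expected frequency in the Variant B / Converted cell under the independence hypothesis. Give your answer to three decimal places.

Row total (Variant B) = 86; column total (Converted) = 205; grand total N = 370.
Expected count = (row total × column total) / N = 86 × 205 / 370 = 47.649.

47.649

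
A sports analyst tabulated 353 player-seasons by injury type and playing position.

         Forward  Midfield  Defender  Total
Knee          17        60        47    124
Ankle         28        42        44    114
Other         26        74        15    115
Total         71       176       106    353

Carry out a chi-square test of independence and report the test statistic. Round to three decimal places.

Grand total N = 353.
Expected counts (row total × column total / N):
  Knee, Forward: 124×71/353 = 24.9405
  Knee, Midfield: 124×176/353 = 61.8244
  Knee, Defender: 124×106/353 = 37.2351
  Ankle, Forward: 114×71/353 = 22.9292
  Ankle, Midfield: 114×176/353 = 56.8385
  Ankle, Defender: 114×106/353 = 34.2323
  Other, Forward: 115×71/353 = 23.1303
  Other, Midfield: 115×176/353 = 57.3371
  Other, Defender: 115×106/353 = 34.5326
Contributions (O − E)²/E:
  (17 − 24.9405)²/24.9405 = 2.5281
  (60 − 61.8244)²/61.8244 = 0.0538
  (47 − 37.2351)²/37.2351 = 2.5608
  (28 − 22.9292)²/22.9292 = 1.1214
  (42 − 56.8385)²/56.8385 = 3.8738
  (44 − 34.2323)²/34.2323 = 2.7871
  (26 − 23.1303)²/23.1303 = 0.3560
  (74 − 57.3371)²/57.3371 = 4.8425
  (15 − 34.5326)²/34.5326 = 11.0482
χ² = 2.5281 + 0.0538 + 2.5608 + 1.1214 + 3.8738 + 2.7871 + 0.3560 + 4.8425 + 11.0482 = 29.172

29.172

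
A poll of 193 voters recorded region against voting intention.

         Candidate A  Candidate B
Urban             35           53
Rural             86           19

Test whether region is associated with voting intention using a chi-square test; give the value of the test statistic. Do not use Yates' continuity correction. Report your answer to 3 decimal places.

36.336

Row totals: 88, 105. Column totals: 121, 72. Grand total N = 193.
Expected counts (row total × column total / N):
  Urban, Candidate A: 88×121/193 = 55.1710
  Urban, Candidate B: 88×72/193 = 32.8290
  Rural, Candidate A: 105×121/193 = 65.8290
  Rural, Candidate B: 105×72/193 = 39.1710
Contributions (O − E)²/E:
  (35 − 55.1710)²/55.1710 = 7.3747
  (53 − 32.8290)²/32.8290 = 12.3936
  (86 − 65.8290)²/65.8290 = 6.1807
  (19 − 39.1710)²/39.1710 = 10.3870
χ² = 7.3747 + 12.3936 + 6.1807 + 10.3870 = 36.336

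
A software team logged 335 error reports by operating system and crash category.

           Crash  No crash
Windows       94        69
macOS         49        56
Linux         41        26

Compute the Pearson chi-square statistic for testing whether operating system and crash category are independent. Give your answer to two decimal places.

Row totals: 163, 105, 67. Column totals: 184, 151. Grand total N = 335.
Expected counts (row total × column total / N):
  Windows, Crash: 163×184/335 = 89.528
  Windows, No crash: 163×151/335 = 73.472
  macOS, Crash: 105×184/335 = 57.672
  macOS, No crash: 105×151/335 = 47.328
  Linux, Crash: 67×184/335 = 36.800
  Linux, No crash: 67×151/335 = 30.200
Contributions (O − E)²/E:
  (94 − 89.528)²/89.528 = 0.2234
  (69 − 73.472)²/73.472 = 0.2722
  (49 − 57.672)²/57.672 = 1.3040
  (56 − 47.328)²/47.328 = 1.5890
  (41 − 36.800)²/36.800 = 0.4793
  (26 − 30.200)²/30.200 = 0.5841
χ² = 0.2234 + 0.2722 + 1.3040 + 1.5890 + 0.4793 + 0.5841 = 4.45

4.45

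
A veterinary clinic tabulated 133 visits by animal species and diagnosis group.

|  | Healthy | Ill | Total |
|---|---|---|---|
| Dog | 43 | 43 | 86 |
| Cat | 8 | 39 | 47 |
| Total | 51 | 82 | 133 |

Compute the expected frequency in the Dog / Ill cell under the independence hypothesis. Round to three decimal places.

Row total (Dog) = 86; column total (Ill) = 82; grand total N = 133.
Expected count = (row total × column total) / N = 86 × 82 / 133 = 53.023.

53.023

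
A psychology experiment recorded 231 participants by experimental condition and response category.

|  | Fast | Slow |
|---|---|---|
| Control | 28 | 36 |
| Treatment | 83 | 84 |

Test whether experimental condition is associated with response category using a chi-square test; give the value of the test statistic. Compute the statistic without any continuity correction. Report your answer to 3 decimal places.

Row totals: 64, 167. Column totals: 111, 120. Grand total N = 231.
Expected counts (row total × column total / N):
  Control, Fast: 64×111/231 = 30.7532
  Control, Slow: 64×120/231 = 33.2468
  Treatment, Fast: 167×111/231 = 80.2468
  Treatment, Slow: 167×120/231 = 86.7532
Contributions (O − E)²/E:
  (28 − 30.7532)²/30.7532 = 0.2465
  (36 − 33.2468)²/33.2468 = 0.2280
  (83 − 80.2468)²/80.2468 = 0.0945
  (84 − 86.7532)²/86.7532 = 0.0874
χ² = 0.2465 + 0.2280 + 0.0945 + 0.0874 = 0.656

0.656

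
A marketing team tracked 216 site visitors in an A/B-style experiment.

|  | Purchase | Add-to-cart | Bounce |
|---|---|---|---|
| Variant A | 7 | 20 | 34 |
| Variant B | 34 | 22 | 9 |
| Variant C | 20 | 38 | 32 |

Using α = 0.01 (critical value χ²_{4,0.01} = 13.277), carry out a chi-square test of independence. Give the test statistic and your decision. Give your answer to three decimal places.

Row totals: 61, 65, 90. Column totals: 61, 80, 75. Grand total N = 216.
Expected counts (row total × column total / N):
  Variant A, Purchase: 61×61/216 = 17.22685
  Variant A, Add-to-cart: 61×80/216 = 22.59259
  Variant A, Bounce: 61×75/216 = 21.18056
  Variant B, Purchase: 65×61/216 = 18.35648
  Variant B, Add-to-cart: 65×80/216 = 24.07407
  Variant B, Bounce: 65×75/216 = 22.56944
  Variant C, Purchase: 90×61/216 = 25.41667
  Variant C, Add-to-cart: 90×80/216 = 33.33333
  Variant C, Bounce: 90×75/216 = 31.25000
Contributions (O − E)²/E:
  (7 − 17.22685)²/17.22685 = 6.0712
  (20 − 22.59259)²/22.59259 = 0.2975
  (34 − 21.18056)²/21.18056 = 7.7589
  (34 − 18.35648)²/18.35648 = 13.3315
  (22 − 24.07407)²/24.07407 = 0.1787
  (9 − 22.56944)²/22.56944 = 8.1584
  (20 − 25.41667)²/25.41667 = 1.1544
  (38 − 33.33333)²/33.33333 = 0.6533
  (32 − 31.25000)²/31.25000 = 0.0180
χ² = 6.0712 + 0.2975 + 7.7589 + 13.3315 + 0.1787 + 8.1584 + 1.1544 + 0.6533 + 0.0180 = 37.622
df = (3−1)(3−1) = 4. Since 37.622 > 13.277, reject the null hypothesis of independence at α = 0.01.

37.622; reject H₀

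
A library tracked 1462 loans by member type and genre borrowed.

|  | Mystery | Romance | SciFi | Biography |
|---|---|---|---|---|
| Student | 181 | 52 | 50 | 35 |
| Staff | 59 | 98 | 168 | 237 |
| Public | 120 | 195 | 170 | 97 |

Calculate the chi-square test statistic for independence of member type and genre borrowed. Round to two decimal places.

Row totals: 318, 562, 582. Column totals: 360, 345, 388, 369. Grand total N = 1462.
Expected counts (row total × column total / N):
  Student, Mystery: 318×360/1462 = 78.304
  Student, Romance: 318×345/1462 = 75.041
  Student, SciFi: 318×388/1462 = 84.394
  Student, Biography: 318×369/1462 = 80.261
  Staff, Mystery: 562×360/1462 = 138.386
  Staff, Romance: 562×345/1462 = 132.620
  Staff, SciFi: 562×388/1462 = 149.149
  Staff, Biography: 562×369/1462 = 141.845
  Public, Mystery: 582×360/1462 = 143.311
  Public, Romance: 582×345/1462 = 137.339
  Public, SciFi: 582×388/1462 = 154.457
  Public, Biography: 582×369/1462 = 146.893
Contributions (O − E)²/E:
  (181 − 78.304)²/78.304 = 134.6862
  (52 − 75.041)²/75.041 = 7.0746
  (50 − 84.394)²/84.394 = 14.0170
  (35 − 80.261)²/80.261 = 25.5237
  (59 − 138.386)²/138.386 = 45.5403
  (98 − 132.620)²/132.620 = 9.0374
  (168 − 149.149)²/149.149 = 2.3826
  (237 − 141.845)²/141.845 = 63.8336
  (120 − 143.311)²/143.311 = 3.7918
  (195 − 137.339)²/137.339 = 24.2086
  (170 − 154.457)²/154.457 = 1.5641
  (97 − 146.893)²/146.893 = 16.9464
χ² = 134.6862 + 7.0746 + 14.0170 + 25.5237 + 45.5403 + 9.0374 + 2.3826 + 63.8336 + 3.7918 + 24.2086 + 1.5641 + 16.9464 = 348.61

348.61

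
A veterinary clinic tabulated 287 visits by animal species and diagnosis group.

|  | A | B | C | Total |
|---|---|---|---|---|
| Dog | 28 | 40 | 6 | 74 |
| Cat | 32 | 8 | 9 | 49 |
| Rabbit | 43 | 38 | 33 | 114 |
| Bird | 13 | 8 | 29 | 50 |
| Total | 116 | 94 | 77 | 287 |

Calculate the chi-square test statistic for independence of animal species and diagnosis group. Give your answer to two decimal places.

Grand total N = 287.
Expected counts (row total × column total / N):
  Dog, A: 74×116/287 = 29.9094
  Dog, B: 74×94/287 = 24.2369
  Dog, C: 74×77/287 = 19.8537
  Cat, A: 49×116/287 = 19.8049
  Cat, B: 49×94/287 = 16.0488
  Cat, C: 49×77/287 = 13.1463
  Rabbit, A: 114×116/287 = 46.0767
  Rabbit, B: 114×94/287 = 37.3380
  Rabbit, C: 114×77/287 = 30.5854
  Bird, A: 50×116/287 = 20.2091
  Bird, B: 50×94/287 = 16.3763
  Bird, C: 50×77/287 = 13.4146
Contributions (O − E)²/E:
  (28 − 29.9094)²/29.9094 = 0.1219
  (40 − 24.2369)²/24.2369 = 10.2519
  (6 − 19.8537)²/19.8537 = 9.6670
  (32 − 19.8049)²/19.8049 = 7.5093
  (8 − 16.0488)²/16.0488 = 4.0366
  (9 − 13.1463)²/13.1463 = 1.3077
  (43 − 46.0767)²/46.0767 = 0.2054
  (38 − 37.3380)²/37.3380 = 0.0117
  (33 − 30.5854)²/30.5854 = 0.1906
  (13 − 20.2091)²/20.2091 = 2.5717
  (8 − 16.3763)²/16.3763 = 4.2844
  (29 − 13.4146)²/13.4146 = 18.1075
χ² = 0.1219 + 10.2519 + 9.6670 + 7.5093 + 4.0366 + 1.3077 + 0.2054 + 0.0117 + 0.1906 + 2.5717 + 4.2844 + 18.1075 = 58.27

58.27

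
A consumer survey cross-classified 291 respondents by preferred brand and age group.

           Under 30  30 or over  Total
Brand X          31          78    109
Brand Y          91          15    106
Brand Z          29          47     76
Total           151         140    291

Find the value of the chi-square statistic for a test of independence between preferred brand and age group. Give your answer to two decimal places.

Grand total N = 291.
Expected counts (row total × column total / N):
  Brand X, Under 30: 109×151/291 = 56.560
  Brand X, 30 or over: 109×140/291 = 52.440
  Brand Y, Under 30: 106×151/291 = 55.003
  Brand Y, 30 or over: 106×140/291 = 50.997
  Brand Z, Under 30: 76×151/291 = 39.436
  Brand Z, 30 or over: 76×140/291 = 36.564
Contributions (O − E)²/E:
  (31 − 56.560)²/56.560 = 11.5508
  (78 − 52.440)²/52.440 = 12.4583
  (91 − 55.003)²/55.003 = 23.5584
  (15 − 50.997)²/50.997 = 25.4090
  (29 − 39.436)²/39.436 = 2.7617
  (47 − 36.564)²/36.564 = 2.9786
χ² = 11.5508 + 12.4583 + 23.5584 + 25.4090 + 2.7617 + 2.9786 = 78.72

78.72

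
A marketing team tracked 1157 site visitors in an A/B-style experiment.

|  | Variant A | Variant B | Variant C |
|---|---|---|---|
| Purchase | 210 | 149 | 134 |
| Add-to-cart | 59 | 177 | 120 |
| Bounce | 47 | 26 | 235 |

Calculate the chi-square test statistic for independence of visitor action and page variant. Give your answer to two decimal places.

283.19

Row totals: 493, 356, 308. Column totals: 316, 352, 489. Grand total N = 1157.
Expected counts (row total × column total / N):
  Purchase, Variant A: 493×316/1157 = 134.648
  Purchase, Variant B: 493×352/1157 = 149.988
  Purchase, Variant C: 493×489/1157 = 208.364
  Add-to-cart, Variant A: 356×316/1157 = 97.231
  Add-to-cart, Variant B: 356×352/1157 = 108.308
  Add-to-cart, Variant C: 356×489/1157 = 150.462
  Bounce, Variant A: 308×316/1157 = 84.121
  Bounce, Variant B: 308×352/1157 = 93.704
  Bounce, Variant C: 308×489/1157 = 130.175
Contributions (O − E)²/E:
  (210 − 134.648)²/134.648 = 42.1686
  (149 − 149.988)²/149.988 = 0.0065
  (134 − 208.364)²/208.364 = 26.5401
  (59 − 97.231)²/97.231 = 15.0323
  (177 − 108.308)²/108.308 = 43.5664
  (120 − 150.462)²/150.462 = 6.1672
  (47 − 84.121)²/84.121 = 16.3808
  (26 − 93.704)²/93.704 = 48.9182
  (235 − 130.175)²/130.175 = 84.4116
χ² = 42.1686 + 0.0065 + 26.5401 + 15.0323 + 43.5664 + 6.1672 + 16.3808 + 48.9182 + 84.4116 = 283.19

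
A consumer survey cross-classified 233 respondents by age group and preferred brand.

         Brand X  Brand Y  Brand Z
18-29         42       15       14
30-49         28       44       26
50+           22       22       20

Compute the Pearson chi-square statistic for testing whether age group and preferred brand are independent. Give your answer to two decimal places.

Row totals: 71, 98, 64. Column totals: 92, 81, 60. Grand total N = 233.
Expected counts (row total × column total / N):
  18-29, Brand X: 71×92/233 = 28.0343
  18-29, Brand Y: 71×81/233 = 24.6824
  18-29, Brand Z: 71×60/233 = 18.2833
  30-49, Brand X: 98×92/233 = 38.6953
  30-49, Brand Y: 98×81/233 = 34.0687
  30-49, Brand Z: 98×60/233 = 25.2361
  50+, Brand X: 64×92/233 = 25.2704
  50+, Brand Y: 64×81/233 = 22.2489
  50+, Brand Z: 64×60/233 = 16.4807
Contributions (O − E)²/E:
  (42 − 28.0343)²/28.0343 = 6.9572
  (15 − 24.6824)²/24.6824 = 3.7982
  (14 − 18.2833)²/18.2833 = 1.0035
  (28 − 38.6953)²/38.6953 = 2.9562
  (44 − 34.0687)²/34.0687 = 2.8951
  (26 − 25.2361)²/25.2361 = 0.0231
  (22 − 25.2704)²/25.2704 = 0.4232
  (22 − 22.2489)²/22.2489 = 0.0028
  (20 − 16.4807)²/16.4807 = 0.7515
χ² = 6.9572 + 3.7982 + 1.0035 + 2.9562 + 2.8951 + 0.0231 + 0.4232 + 0.0028 + 0.7515 = 18.81

18.81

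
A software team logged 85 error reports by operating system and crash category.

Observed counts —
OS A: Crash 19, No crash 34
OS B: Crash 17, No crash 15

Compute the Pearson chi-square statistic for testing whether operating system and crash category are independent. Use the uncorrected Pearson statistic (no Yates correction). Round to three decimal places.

Row totals: 53, 32. Column totals: 36, 49. Grand total N = 85.
Expected counts (row total × column total / N):
  OS A, Crash: 53×36/85 = 22.4471
  OS A, No crash: 53×49/85 = 30.5529
  OS B, Crash: 32×36/85 = 13.5529
  OS B, No crash: 32×49/85 = 18.4471
Contributions (O − E)²/E:
  (19 − 22.4471)²/22.4471 = 0.5294
  (34 − 30.5529)²/30.5529 = 0.3889
  (17 − 13.5529)²/13.5529 = 0.8767
  (15 − 18.4471)²/18.4471 = 0.6441
χ² = 0.5294 + 0.3889 + 0.8767 + 0.6441 = 2.439

2.439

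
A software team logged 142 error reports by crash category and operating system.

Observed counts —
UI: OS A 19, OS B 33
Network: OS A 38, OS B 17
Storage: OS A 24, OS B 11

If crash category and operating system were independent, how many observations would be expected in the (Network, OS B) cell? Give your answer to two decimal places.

23.63

Row total (Network) = 55; column total (OS B) = 61; grand total N = 142.
Expected count = (row total × column total) / N = 55 × 61 / 142 = 23.63.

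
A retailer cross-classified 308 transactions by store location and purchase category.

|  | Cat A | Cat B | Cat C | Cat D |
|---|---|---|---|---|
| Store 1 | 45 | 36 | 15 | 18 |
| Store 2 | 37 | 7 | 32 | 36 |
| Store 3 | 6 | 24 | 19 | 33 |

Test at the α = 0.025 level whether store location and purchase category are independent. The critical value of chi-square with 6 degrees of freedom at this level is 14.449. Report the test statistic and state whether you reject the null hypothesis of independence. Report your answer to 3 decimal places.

55.517; reject H₀

Row totals: 114, 112, 82. Column totals: 88, 67, 66, 87. Grand total N = 308.
Expected counts (row total × column total / N):
  Store 1, Cat A: 114×88/308 = 32.57143
  Store 1, Cat B: 114×67/308 = 24.79870
  Store 1, Cat C: 114×66/308 = 24.42857
  Store 1, Cat D: 114×87/308 = 32.20130
  Store 2, Cat A: 112×88/308 = 32.00000
  Store 2, Cat B: 112×67/308 = 24.36364
  Store 2, Cat C: 112×66/308 = 24.00000
  Store 2, Cat D: 112×87/308 = 31.63636
  Store 3, Cat A: 82×88/308 = 23.42857
  Store 3, Cat B: 82×67/308 = 17.83766
  Store 3, Cat C: 82×66/308 = 17.57143
  Store 3, Cat D: 82×87/308 = 23.16234
Contributions (O − E)²/E:
  (45 − 32.57143)²/32.57143 = 4.7425
  (36 − 24.79870)²/24.79870 = 5.0595
  (15 − 24.42857)²/24.42857 = 3.6391
  (18 − 32.20130)²/32.20130 = 6.2630
  (37 − 32.00000)²/32.00000 = 0.7813
  (7 − 24.36364)²/24.36364 = 12.3748
  (32 − 24.00000)²/24.00000 = 2.6667
  (36 − 31.63636)²/31.63636 = 0.6019
  (6 − 23.42857)²/23.42857 = 12.9652
  (24 − 17.83766)²/17.83766 = 2.1289
  (19 − 17.57143)²/17.57143 = 0.1161
  (33 − 23.16234)²/23.16234 = 4.1783
χ² = 4.7425 + 5.0595 + 3.6391 + 6.2630 + 0.7813 + 12.3748 + 2.6667 + 0.6019 + 12.9652 + 2.1289 + 0.1161 + 4.1783 = 55.517
df = (3−1)(4−1) = 6. Since 55.517 > 14.449, reject the null hypothesis of independence at α = 0.025.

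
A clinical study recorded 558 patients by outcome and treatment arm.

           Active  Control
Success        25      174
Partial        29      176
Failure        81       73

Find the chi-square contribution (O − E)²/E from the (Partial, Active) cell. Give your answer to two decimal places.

Row total (Partial) = 205; column total (Active) = 135; N = 558.
Expected count E = 205 × 135 / 558 = 49.5968.
Contribution = (O − E)²/E = (29 − 49.5968)² / 49.5968 = 8.55.

8.55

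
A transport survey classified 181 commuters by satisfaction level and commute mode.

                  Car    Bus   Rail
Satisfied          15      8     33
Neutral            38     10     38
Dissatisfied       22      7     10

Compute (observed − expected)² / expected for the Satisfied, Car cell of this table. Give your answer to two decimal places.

Row total (Satisfied) = 56; column total (Car) = 75; N = 181.
Expected count E = 56 × 75 / 181 = 23.2044.
Contribution = (O − E)²/E = (15 − 23.2044)² / 23.2044 = 2.90.

2.90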